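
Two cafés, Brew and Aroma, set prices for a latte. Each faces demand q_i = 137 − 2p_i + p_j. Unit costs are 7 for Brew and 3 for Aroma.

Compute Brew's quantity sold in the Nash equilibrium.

Brew's profit: π = (p_{Brew} − 7)(137 − 2p_{Brew} + p_{Aroma}).
∂π/∂p_{Brew} = 151 − 4p_{Brew} + p_{Aroma} = 0 ⇒ p_{Brew} = 37.75 + 0.25p_{Aroma}.
Similarly p_{Aroma} = 35.75 + 0.25p_{Brew}.
Plugging p_{Aroma} into Brew's best response: p_{Brew} = 37.75 + 0.25(35.75 + 0.25p_{Brew}) ⇒ 0.9375p_{Brew} = 46.6875, so p_{Brew} = 49.8.
Then p_{Aroma} = 35.75 + 0.25·49.8 = 48.2.
q_{Brew} = 137 − 2·49.8 + 48.2 = 85.6.

85.6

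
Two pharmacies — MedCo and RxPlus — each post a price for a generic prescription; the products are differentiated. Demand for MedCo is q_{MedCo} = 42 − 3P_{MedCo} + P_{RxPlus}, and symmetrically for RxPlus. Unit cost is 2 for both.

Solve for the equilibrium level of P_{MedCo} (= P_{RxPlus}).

9.6

MedCo's profit: π = (P_{MedCo} − 2)(42 − 3P_{MedCo} + P_{RxPlus}).
∂π/∂P_{MedCo} = 48 − 6P_{MedCo} + P_{RxPlus} = 0 ⇒ P_{MedCo} = 8 + (1/6)P_{RxPlus}.
Setting P_{MedCo} = P_{RxPlus} in the reaction function: P_{MedCo} = 8 + (1/6)P_{MedCo}, so P_{MedCo} = 8 / (5/6) = 9.6.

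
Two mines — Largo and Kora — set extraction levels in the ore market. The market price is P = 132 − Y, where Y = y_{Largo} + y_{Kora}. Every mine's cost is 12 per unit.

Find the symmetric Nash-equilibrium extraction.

40

Mine Largo's profit: π = y_{Largo}(132 − (y_{Largo} + y_{Kora})) − 12y_{Largo}.
∂π/∂y_{Largo} = 120 − 2y_{Largo} − y_{Kora} = 0, so y_{Largo} = 60 − 0.5y_{Kora}.
By symmetry y_{Kora} = y_{Largo}; substituting into the reaction function, 1.5y_{Largo} = 60 and y_{Largo} = 40.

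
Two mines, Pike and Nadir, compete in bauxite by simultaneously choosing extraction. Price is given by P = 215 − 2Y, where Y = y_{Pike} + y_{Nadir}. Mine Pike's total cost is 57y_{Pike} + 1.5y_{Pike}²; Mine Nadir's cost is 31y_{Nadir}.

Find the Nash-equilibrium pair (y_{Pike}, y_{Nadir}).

Mine Pike's profit: π = y_{Pike}(215 − 2(y_{Pike} + y_{Nadir})) − 57y_{Pike} − 1.5y_{Pike}².
∂π/∂y_{Pike} = 158 − 7y_{Pike} − 2y_{Nadir} = 0, so y_{Pike} = 158/7 − (2/7)y_{Nadir}.
For Nadir: ∂π/∂y_{Nadir} = 184 − 4y_{Nadir} − 2y_{Pike} = 0 ⇒ y_{Nadir} = 46 − 0.5y_{Pike}.
Solving the two reaction functions simultaneously: (1 − (−2/7)(−0.5))y_{Pike} = 158/7 − (2/7)·46, so (6/7)y_{Pike} = 66/7 and y_{Pike} = 11.
Then y_{Nadir} = 46 − 0.5·11 = 40.5.

11, 40.5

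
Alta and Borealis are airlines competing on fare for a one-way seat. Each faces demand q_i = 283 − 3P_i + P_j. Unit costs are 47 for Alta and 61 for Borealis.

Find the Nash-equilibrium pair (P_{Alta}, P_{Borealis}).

86, 92

Alta's profit: π = (P_{Alta} − 47)(283 − 3P_{Alta} + P_{Borealis}).
∂π/∂P_{Alta} = 424 − 6P_{Alta} + P_{Borealis} = 0 ⇒ P_{Alta} = 212/3 + (1/6)P_{Borealis}.
Similarly P_{Borealis} = 233/3 + (1/6)P_{Alta}.
Substituting the second reaction function into the first: P_{Alta} = 212/3 + (1/6)(233/3 + (1/6)P_{Alta}), which gives (35/36)P_{Alta} = 1505/18 ⇒ P_{Alta} = 86.
Then P_{Borealis} = 233/3 + (1/6)·86 = 92.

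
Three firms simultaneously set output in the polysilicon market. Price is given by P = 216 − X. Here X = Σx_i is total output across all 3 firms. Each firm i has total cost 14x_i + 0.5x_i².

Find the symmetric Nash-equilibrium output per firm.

40.4

A representative firm's profit is π_i = x_i(216 − X) − 14x_i − 0.5x_i², with X = x_i + Σ_{j≠i} x_j.
First-order condition: 202 − 3x_i − Σ_{j≠i} x_j = 0.
Imposing symmetry (x_j = x for all j) turns Σ_{j≠i} x_j into 2x, so 202 = 5x and x = 40.4.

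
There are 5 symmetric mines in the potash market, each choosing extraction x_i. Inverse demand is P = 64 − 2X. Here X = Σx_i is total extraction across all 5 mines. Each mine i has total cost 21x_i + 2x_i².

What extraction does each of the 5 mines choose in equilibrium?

A representative mine's profit is π_i = x_i(64 − 2X) − 21x_i − 2x_i², with X = x_i + Σ_{j≠i} x_j.
First-order condition: 43 − 8x_i − 2Σ_{j≠i} x_j = 0.
With identical mines, set every x_j = x: then 43 − 8x − 8x = 0, i.e. x = 43/16 = 2.6875.

2.6875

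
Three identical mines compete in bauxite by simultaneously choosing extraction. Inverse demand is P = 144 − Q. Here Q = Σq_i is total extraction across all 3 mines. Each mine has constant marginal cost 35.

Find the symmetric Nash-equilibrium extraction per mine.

A representative mine's profit is π_i = q_i(144 − Q) − 35q_i, with Q = q_i + Σ_{j≠i} q_j.
First-order condition: 109 − 2q_i − Σ_{j≠i} q_j = 0.
In a symmetric equilibrium every mine chooses the same q, so Σ_{j≠i} q_j = 2q. The condition becomes 109 − 4q = 0, giving q = 109/4 = 27.25.

27.25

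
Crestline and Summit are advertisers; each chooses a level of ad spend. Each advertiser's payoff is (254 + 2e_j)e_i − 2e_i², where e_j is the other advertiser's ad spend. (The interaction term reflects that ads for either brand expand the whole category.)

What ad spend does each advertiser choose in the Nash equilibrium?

127

Crestline's payoff is (254 + 2e_S)e_C − 2e_C².
∂π/∂e_C = 254 + 2e_S − 4e_C = 0, so e_C = 63.5 + 0.5e_S.
The game is symmetric, so in equilibrium e_S = e_C: the reaction function gives 0.5e_C = 63.5, hence e_C = 127.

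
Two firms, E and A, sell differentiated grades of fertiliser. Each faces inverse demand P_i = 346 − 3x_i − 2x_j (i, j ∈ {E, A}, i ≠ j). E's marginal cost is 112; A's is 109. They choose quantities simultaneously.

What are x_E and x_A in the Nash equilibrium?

Firm E's profit: π = x_E(346 − 3x_E − 2x_A) − 112x_E.
∂π/∂x_E = 234 − 6x_E − 2x_A = 0 ⇒ x_E = 39 − (1/3)x_A.
Similarly x_A = 39.5 − (1/3)x_E.
Substituting the second reaction function into the first: x_E = 39 − (1/3)(39.5 − (1/3)x_E), which gives (8/9)x_E = 155/6 ⇒ x_E = 29.0625.
Then x_A = 39.5 − (1/3)·29.0625 = 29.8125.

29.0625, 29.8125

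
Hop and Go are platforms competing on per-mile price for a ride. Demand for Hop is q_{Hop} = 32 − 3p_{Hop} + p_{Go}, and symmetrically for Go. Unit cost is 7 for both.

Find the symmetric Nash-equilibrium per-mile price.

Hop's profit: π = (p_{Hop} − 7)(32 − 3p_{Hop} + p_{Go}).
∂π/∂p_{Hop} = 53 − 6p_{Hop} + p_{Go} = 0 ⇒ p_{Hop} = 53/6 + (1/6)p_{Go}.
By symmetry p_{Go} = p_{Hop}; substituting into the reaction function, (5/6)p_{Hop} = 53/6 and p_{Hop} = 10.6.

10.6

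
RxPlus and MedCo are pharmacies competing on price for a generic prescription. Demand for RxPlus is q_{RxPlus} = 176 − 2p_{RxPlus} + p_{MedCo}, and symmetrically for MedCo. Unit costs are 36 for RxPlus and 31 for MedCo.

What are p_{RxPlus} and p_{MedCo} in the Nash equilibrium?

RxPlus's profit: π = (p_{RxPlus} − 36)(176 − 2p_{RxPlus} + p_{MedCo}).
∂π/∂p_{RxPlus} = 248 − 4p_{RxPlus} + p_{MedCo} = 0 ⇒ p_{RxPlus} = 62 + 0.25p_{MedCo}.
Similarly p_{MedCo} = 59.5 + 0.25p_{RxPlus}.
Solving the two reaction functions simultaneously: (1 − (0.25)(0.25))p_{RxPlus} = 62 + 0.25·59.5, so 0.9375p_{RxPlus} = 76.875 and p_{RxPlus} = 82.
Then p_{MedCo} = 59.5 + 0.25·82 = 80.

82, 80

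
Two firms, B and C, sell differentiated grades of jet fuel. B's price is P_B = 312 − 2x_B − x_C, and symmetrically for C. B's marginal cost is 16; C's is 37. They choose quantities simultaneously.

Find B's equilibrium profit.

7344.72

Firm B's profit: π = x_B(312 − 2x_B − x_C) − 16x_B.
∂π/∂x_B = 296 − 4x_B − x_C = 0 ⇒ x_B = 74 − 0.25x_C.
Similarly x_C = 68.75 − 0.25x_B.
Substituting the second reaction function into the first: x_B = 74 − 0.25(68.75 − 0.25x_B), which gives 0.9375x_B = 56.8125 ⇒ x_B = 60.6.
Then x_C = 68.75 − 0.25·60.6 = 53.6.
P_B = 312 − 2·60.6 − 53.6 = 137.2.
Profit = (137.2 − 16)·60.6 = 7344.72.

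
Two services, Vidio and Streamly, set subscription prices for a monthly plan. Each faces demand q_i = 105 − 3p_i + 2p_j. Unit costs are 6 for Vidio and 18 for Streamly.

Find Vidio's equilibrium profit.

2187

Vidio's profit: π = (p_{Vidio} − 6)(105 − 3p_{Vidio} + 2p_{Streamly}).
∂π/∂p_{Vidio} = 123 − 6p_{Vidio} + 2p_{Streamly} = 0 ⇒ p_{Vidio} = 20.5 + (1/3)p_{Streamly}.
Similarly p_{Streamly} = 26.5 + (1/3)p_{Vidio}.
Plugging p_{Streamly} into Vidio's best response: p_{Vidio} = 20.5 + (1/3)(26.5 + (1/3)p_{Vidio}) ⇒ (8/9)p_{Vidio} = 88/3, so p_{Vidio} = 33.
Then p_{Streamly} = 26.5 + (1/3)·33 = 37.5.
q_{Vidio} = 105 − 3·33 + 2·37.5 = 81.
Profit = (33 − 6)·81 = 2187.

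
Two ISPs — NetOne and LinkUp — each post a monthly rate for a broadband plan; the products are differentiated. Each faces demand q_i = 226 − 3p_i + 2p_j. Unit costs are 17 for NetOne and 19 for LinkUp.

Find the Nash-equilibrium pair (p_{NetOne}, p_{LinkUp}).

69.625, 70.375

NetOne's profit: π = (p_{NetOne} − 17)(226 − 3p_{NetOne} + 2p_{LinkUp}).
∂π/∂p_{NetOne} = 277 − 6p_{NetOne} + 2p_{LinkUp} = 0 ⇒ p_{NetOne} = 277/6 + (1/3)p_{LinkUp}.
Similarly p_{LinkUp} = 283/6 + (1/3)p_{NetOne}.
Substituting the second reaction function into the first: p_{NetOne} = 277/6 + (1/3)(283/6 + (1/3)p_{NetOne}), which gives (8/9)p_{NetOne} = 557/9 ⇒ p_{NetOne} = 69.625.
Then p_{LinkUp} = 283/6 + (1/3)·69.625 = 70.375.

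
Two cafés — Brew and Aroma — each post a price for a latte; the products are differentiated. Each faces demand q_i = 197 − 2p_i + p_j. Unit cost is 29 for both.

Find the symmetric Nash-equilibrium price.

85

Brew's profit: π = (p_{Brew} − 29)(197 − 2p_{Brew} + p_{Aroma}).
∂π/∂p_{Brew} = 255 − 4p_{Brew} + p_{Aroma} = 0 ⇒ p_{Brew} = 63.75 + 0.25p_{Aroma}.
Setting p_{Brew} = p_{Aroma} in the reaction function: p_{Brew} = 63.75 + 0.25p_{Brew}, so p_{Brew} = 63.75 / 0.75 = 85.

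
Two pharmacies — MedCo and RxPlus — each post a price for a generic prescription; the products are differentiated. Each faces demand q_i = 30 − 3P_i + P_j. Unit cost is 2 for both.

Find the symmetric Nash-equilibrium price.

7.2

MedCo's profit: π = (P_{MedCo} − 2)(30 − 3P_{MedCo} + P_{RxPlus}).
∂π/∂P_{MedCo} = 36 − 6P_{MedCo} + P_{RxPlus} = 0 ⇒ P_{MedCo} = 6 + (1/6)P_{RxPlus}.
The game is symmetric, so in equilibrium P_{RxPlus} = P_{MedCo}: the reaction function gives (5/6)P_{MedCo} = 6, hence P_{MedCo} = 7.2.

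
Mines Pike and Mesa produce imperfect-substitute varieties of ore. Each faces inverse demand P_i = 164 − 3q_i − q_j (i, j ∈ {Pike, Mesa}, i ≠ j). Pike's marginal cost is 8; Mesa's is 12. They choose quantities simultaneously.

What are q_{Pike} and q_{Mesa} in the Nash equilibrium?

Mine Pike's profit: π = q_{Pike}(164 − 3q_{Pike} − q_{Mesa}) − 8q_{Pike}.
∂π/∂q_{Pike} = 156 − 6q_{Pike} − q_{Mesa} = 0 ⇒ q_{Pike} = 26 − (1/6)q_{Mesa}.
Similarly q_{Mesa} = 76/3 − (1/6)q_{Pike}.
Solving the two reaction functions simultaneously: (1 − (−1/6)(−1/6))q_{Pike} = 26 − (1/6)·(76/3), so (35/36)q_{Pike} = 196/9 and q_{Pike} = 22.4.
Then q_{Mesa} = 76/3 − (1/6)·22.4 = 21.6.

22.4, 21.6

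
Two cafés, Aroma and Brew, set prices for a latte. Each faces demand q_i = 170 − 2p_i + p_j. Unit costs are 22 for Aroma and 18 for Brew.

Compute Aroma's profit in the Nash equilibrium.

Aroma's profit: π = (p_{Aroma} − 22)(170 − 2p_{Aroma} + p_{Brew}).
∂π/∂p_{Aroma} = 214 − 4p_{Aroma} + p_{Brew} = 0 ⇒ p_{Aroma} = 53.5 + 0.25p_{Brew}.
Similarly p_{Brew} = 51.5 + 0.25p_{Aroma}.
Plugging p_{Brew} into Aroma's best response: p_{Aroma} = 53.5 + 0.25(51.5 + 0.25p_{Aroma}) ⇒ 0.9375p_{Aroma} = 66.375, so p_{Aroma} = 70.8.
Then p_{Brew} = 51.5 + 0.25·70.8 = 69.2.
q_{Aroma} = 170 − 2·70.8 + 69.2 = 97.6.
Profit = (70.8 − 22)·97.6 = 4762.88.

4762.88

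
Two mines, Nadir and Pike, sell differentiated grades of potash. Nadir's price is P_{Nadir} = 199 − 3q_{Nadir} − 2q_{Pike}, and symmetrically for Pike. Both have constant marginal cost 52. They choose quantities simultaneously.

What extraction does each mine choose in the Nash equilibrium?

18.375

Mine Nadir's profit: π = q_{Nadir}(199 − 3q_{Nadir} − 2q_{Pike}) − 52q_{Nadir}.
∂π/∂q_{Nadir} = 147 − 6q_{Nadir} − 2q_{Pike} = 0 ⇒ q_{Nadir} = 24.5 − (1/3)q_{Pike}.
The game is symmetric, so in equilibrium q_{Pike} = q_{Nadir}: the reaction function gives (4/3)q_{Nadir} = 24.5, hence q_{Nadir} = 18.375.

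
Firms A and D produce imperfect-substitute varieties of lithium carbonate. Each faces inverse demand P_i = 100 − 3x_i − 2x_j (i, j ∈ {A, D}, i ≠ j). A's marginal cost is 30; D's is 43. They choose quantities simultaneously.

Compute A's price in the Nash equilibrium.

Firm A's profit: π = x_A(100 − 3x_A − 2x_D) − 30x_A.
∂π/∂x_A = 70 − 6x_A − 2x_D = 0 ⇒ x_A = 35/3 − (1/3)x_D.
Similarly x_D = 9.5 − (1/3)x_A.
Plugging x_D into A's best response: x_A = 35/3 − (1/3)(9.5 − (1/3)x_A) ⇒ (8/9)x_A = 8.5, so x_A = 9.5625.
Then x_D = 9.5 − (1/3)·9.5625 = 6.3125.
P_A = 100 − 3·9.5625 − 2·6.3125 = 58.6875.

58.6875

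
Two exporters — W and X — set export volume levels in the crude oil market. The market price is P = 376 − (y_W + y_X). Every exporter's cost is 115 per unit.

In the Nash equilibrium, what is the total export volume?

Exporter W's profit: π = y_W(376 − (y_W + y_X)) − 115y_W.
∂π/∂y_W = 261 − 2y_W − y_X = 0, so y_W = 130.5 − 0.5y_X.
The game is symmetric, so in equilibrium y_X = y_W: the reaction function gives 1.5y_W = 130.5, hence y_W = 87.
Total export volume: 87 + 87 = 174.

174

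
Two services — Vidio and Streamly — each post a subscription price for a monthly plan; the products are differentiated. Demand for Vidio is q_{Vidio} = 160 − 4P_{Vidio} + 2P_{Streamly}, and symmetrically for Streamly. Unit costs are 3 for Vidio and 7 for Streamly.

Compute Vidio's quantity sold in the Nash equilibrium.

104.8

Vidio's profit: π = (P_{Vidio} − 3)(160 − 4P_{Vidio} + 2P_{Streamly}).
∂π/∂P_{Vidio} = 172 − 8P_{Vidio} + 2P_{Streamly} = 0 ⇒ P_{Vidio} = 21.5 + 0.25P_{Streamly}.
Similarly P_{Streamly} = 23.5 + 0.25P_{Vidio}.
Solving the two reaction functions simultaneously: (1 − (0.25)(0.25))P_{Vidio} = 21.5 + 0.25·23.5, so 0.9375P_{Vidio} = 27.375 and P_{Vidio} = 29.2.
Then P_{Streamly} = 23.5 + 0.25·29.2 = 30.8.
q_{Vidio} = 160 − 4·29.2 + 2·30.8 = 104.8.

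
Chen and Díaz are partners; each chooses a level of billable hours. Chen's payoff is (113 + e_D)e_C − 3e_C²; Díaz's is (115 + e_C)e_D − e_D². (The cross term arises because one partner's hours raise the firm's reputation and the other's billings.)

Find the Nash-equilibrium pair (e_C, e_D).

Expanding Chen's payoff: 113e_C + e_De_C − 3e_C².
∂π/∂e_C = 113 + e_D − 6e_C = 0, so e_C = 113/6 + (1/6)e_D.
Likewise for Díaz: e_D = 57.5 + 0.5e_C.
Solving the two reaction functions simultaneously: (1 − (1/6)(0.5))e_C = 113/6 + (1/6)·57.5, so (11/12)e_C = 341/12 and e_C = 31.
Then e_D = 57.5 + 0.5·31 = 73.

31, 73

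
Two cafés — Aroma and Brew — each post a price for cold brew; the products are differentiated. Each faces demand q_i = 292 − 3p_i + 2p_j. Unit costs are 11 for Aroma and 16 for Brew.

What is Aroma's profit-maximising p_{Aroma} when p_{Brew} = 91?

84.5

Aroma's profit: π = (p_{Aroma} − 11)(292 − 3p_{Aroma} + 2p_{Brew}).
∂π/∂p_{Aroma} = 325 − 6p_{Aroma} + 2p_{Brew} = 0 ⇒ p_{Aroma} = 325/6 + (1/3)p_{Brew}.
At p_{Brew} = 91: p_{Aroma} = 325/6 + (1/3)·91 = 84.5.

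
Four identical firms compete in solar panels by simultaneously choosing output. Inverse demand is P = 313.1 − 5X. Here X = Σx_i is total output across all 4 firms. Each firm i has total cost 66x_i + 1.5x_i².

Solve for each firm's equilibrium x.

8.825

A representative firm's profit is π_i = x_i(313.1 − 5X) − 66x_i − 1.5x_i², with X = x_i + Σ_{j≠i} x_j.
First-order condition: 247.1 − 13x_i − 5Σ_{j≠i} x_j = 0.
In a symmetric equilibrium every firm chooses the same x, so Σ_{j≠i} x_j = 3x. The condition becomes 247.1 − 28x = 0, giving x = 247.1/28 = 8.825.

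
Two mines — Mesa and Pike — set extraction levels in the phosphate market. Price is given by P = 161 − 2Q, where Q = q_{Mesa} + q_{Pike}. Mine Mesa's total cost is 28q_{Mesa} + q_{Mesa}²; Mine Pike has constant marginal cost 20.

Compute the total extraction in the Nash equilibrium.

Mine Mesa's profit: π = q_{Mesa}(161 − 2(q_{Mesa} + q_{Pike})) − 28q_{Mesa} − q_{Mesa}².
∂π/∂q_{Mesa} = 133 − 6q_{Mesa} − 2q_{Pike} = 0, so q_{Mesa} = 133/6 − (1/3)q_{Pike}.
For Pike: ∂π/∂q_{Pike} = 141 − 4q_{Pike} − 2q_{Mesa} = 0 ⇒ q_{Pike} = 35.25 − 0.5q_{Mesa}.
Substituting the second reaction function into the first: q_{Mesa} = 133/6 − (1/3)(35.25 − 0.5q_{Mesa}), which gives (5/6)q_{Mesa} = 125/12 ⇒ q_{Mesa} = 12.5.
Then q_{Pike} = 35.25 − 0.5·12.5 = 29.
Total extraction: 12.5 + 29 = 41.5.

41.5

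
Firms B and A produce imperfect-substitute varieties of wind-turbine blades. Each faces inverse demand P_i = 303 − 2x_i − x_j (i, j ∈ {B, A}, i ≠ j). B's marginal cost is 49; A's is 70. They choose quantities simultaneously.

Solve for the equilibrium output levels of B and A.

52.2, 45.2

Firm B's profit: π = x_B(303 − 2x_B − x_A) − 49x_B.
∂π/∂x_B = 254 − 4x_B − x_A = 0 ⇒ x_B = 63.5 − 0.25x_A.
Similarly x_A = 58.25 − 0.25x_B.
Substituting the second reaction function into the first: x_B = 63.5 − 0.25(58.25 − 0.25x_B), which gives 0.9375x_B = 48.9375 ⇒ x_B = 52.2.
Then x_A = 58.25 − 0.25·52.2 = 45.2.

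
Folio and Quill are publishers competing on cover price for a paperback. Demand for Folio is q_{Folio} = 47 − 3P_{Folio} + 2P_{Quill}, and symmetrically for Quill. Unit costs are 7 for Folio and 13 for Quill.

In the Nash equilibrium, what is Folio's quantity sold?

33.375

Folio's profit: π = (P_{Folio} − 7)(47 − 3P_{Folio} + 2P_{Quill}).
∂π/∂P_{Folio} = 68 − 6P_{Folio} + 2P_{Quill} = 0 ⇒ P_{Folio} = 34/3 + (1/3)P_{Quill}.
Similarly P_{Quill} = 43/3 + (1/3)P_{Folio}.
Plugging P_{Quill} into Folio's best response: P_{Folio} = 34/3 + (1/3)(43/3 + (1/3)P_{Folio}) ⇒ (8/9)P_{Folio} = 145/9, so P_{Folio} = 18.125.
Then P_{Quill} = 43/3 + (1/3)·18.125 = 20.375.
q_{Folio} = 47 − 3·18.125 + 2·20.375 = 33.375.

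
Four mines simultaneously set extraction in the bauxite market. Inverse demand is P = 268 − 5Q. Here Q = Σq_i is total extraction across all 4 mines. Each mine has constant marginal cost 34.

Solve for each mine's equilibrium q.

9.36

A representative mine's profit is π_i = q_i(268 − 5Q) − 34q_i, with Q = q_i + Σ_{j≠i} q_j.
First-order condition: 234 − 10q_i − 5Σ_{j≠i} q_j = 0.
With identical mines, set every q_j = q: then 234 − 10q − 15q = 0, i.e. q = 234/25 = 9.36.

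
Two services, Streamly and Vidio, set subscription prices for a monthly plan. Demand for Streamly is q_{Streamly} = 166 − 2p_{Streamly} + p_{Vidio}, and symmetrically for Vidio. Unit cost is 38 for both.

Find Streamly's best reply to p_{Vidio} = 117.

Streamly's profit: π = (p_{Streamly} − 38)(166 − 2p_{Streamly} + p_{Vidio}).
∂π/∂p_{Streamly} = 242 − 4p_{Streamly} + p_{Vidio} = 0 ⇒ p_{Streamly} = 60.5 + 0.25p_{Vidio}.
At p_{Vidio} = 117: p_{Streamly} = 60.5 + 0.25·117 = 89.75.

89.75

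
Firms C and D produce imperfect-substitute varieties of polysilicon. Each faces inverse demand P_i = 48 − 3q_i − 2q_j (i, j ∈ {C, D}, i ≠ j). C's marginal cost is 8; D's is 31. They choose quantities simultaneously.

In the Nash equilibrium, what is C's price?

27.3125

Firm C's profit: π = q_C(48 − 3q_C − 2q_D) − 8q_C.
∂π/∂q_C = 40 − 6q_C − 2q_D = 0 ⇒ q_C = 20/3 − (1/3)q_D.
Similarly q_D = 17/6 − (1/3)q_C.
Plugging q_D into C's best response: q_C = 20/3 − (1/3)(17/6 − (1/3)q_C) ⇒ (8/9)q_C = 103/18, so q_C = 6.4375.
Then q_D = 17/6 − (1/3)·6.4375 = 0.6875.
P_C = 48 − 3·6.4375 − 2·0.6875 = 27.3125.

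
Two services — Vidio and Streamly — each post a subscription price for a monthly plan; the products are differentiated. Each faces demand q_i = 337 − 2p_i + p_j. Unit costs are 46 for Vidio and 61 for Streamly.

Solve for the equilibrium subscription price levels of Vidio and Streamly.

Vidio's profit: π = (p_{Vidio} − 46)(337 − 2p_{Vidio} + p_{Streamly}).
∂π/∂p_{Vidio} = 429 − 4p_{Vidio} + p_{Streamly} = 0 ⇒ p_{Vidio} = 107.25 + 0.25p_{Streamly}.
Similarly p_{Streamly} = 114.75 + 0.25p_{Vidio}.
Plugging p_{Streamly} into Vidio's best response: p_{Vidio} = 107.25 + 0.25(114.75 + 0.25p_{Vidio}) ⇒ 0.9375p_{Vidio} = 135.9375, so p_{Vidio} = 145.
Then p_{Streamly} = 114.75 + 0.25·145 = 151.

145, 151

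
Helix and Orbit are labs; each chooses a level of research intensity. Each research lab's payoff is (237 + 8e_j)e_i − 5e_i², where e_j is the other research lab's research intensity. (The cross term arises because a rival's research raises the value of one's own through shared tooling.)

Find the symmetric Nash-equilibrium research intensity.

Helix's payoff is (237 + 8e_O)e_H − 5e_H².
∂π/∂e_H = 237 + 8e_O − 10e_H = 0, so e_H = 23.7 + 0.8e_O.
By symmetry e_O = e_H; substituting into the reaction function, 0.2e_H = 23.7 and e_H = 118.5.

118.5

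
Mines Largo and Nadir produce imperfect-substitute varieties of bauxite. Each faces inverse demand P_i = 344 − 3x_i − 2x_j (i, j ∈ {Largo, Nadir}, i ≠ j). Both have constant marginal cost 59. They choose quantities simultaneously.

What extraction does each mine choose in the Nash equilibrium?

Mine Largo's profit: π = x_{Largo}(344 − 3x_{Largo} − 2x_{Nadir}) − 59x_{Largo}.
∂π/∂x_{Largo} = 285 − 6x_{Largo} − 2x_{Nadir} = 0 ⇒ x_{Largo} = 47.5 − (1/3)x_{Nadir}.
By symmetry x_{Nadir} = x_{Largo}; substituting into the reaction function, (4/3)x_{Largo} = 47.5 and x_{Largo} = 35.625.

35.625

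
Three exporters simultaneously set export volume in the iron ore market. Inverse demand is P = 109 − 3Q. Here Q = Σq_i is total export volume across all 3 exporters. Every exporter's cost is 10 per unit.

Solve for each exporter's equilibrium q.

A representative exporter's profit is π_i = q_i(109 − 3Q) − 10q_i, with Q = q_i + Σ_{j≠i} q_j.
First-order condition: 99 − 6q_i − 3Σ_{j≠i} q_j = 0.
Imposing symmetry (q_j = q for all j) turns Σ_{j≠i} q_j into 2q, so 99 = 12q and q = 8.25.

8.25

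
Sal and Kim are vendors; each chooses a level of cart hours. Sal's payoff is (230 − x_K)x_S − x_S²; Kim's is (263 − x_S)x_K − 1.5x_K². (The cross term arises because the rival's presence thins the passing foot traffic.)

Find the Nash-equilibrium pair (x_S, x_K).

Expanding Sal's payoff: 230x_S − x_Kx_S − x_S².
∂π/∂x_S = 230 − x_K − 2x_S = 0, so x_S = 115 − 0.5x_K.
Likewise for Kim: x_K = 263/3 − (1/3)x_S.
Plugging x_K into Sal's best response: x_S = 115 − 0.5(263/3 − (1/3)x_S) ⇒ (5/6)x_S = 427/6, so x_S = 85.4.
Then x_K = 263/3 − (1/3)·85.4 = 59.2.

85.4, 59.2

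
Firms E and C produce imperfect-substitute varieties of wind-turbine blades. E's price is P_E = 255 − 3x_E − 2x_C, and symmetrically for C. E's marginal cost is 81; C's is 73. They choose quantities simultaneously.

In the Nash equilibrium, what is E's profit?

1354.6875

Firm E's profit: π = x_E(255 − 3x_E − 2x_C) − 81x_E.
∂π/∂x_E = 174 − 6x_E − 2x_C = 0 ⇒ x_E = 29 − (1/3)x_C.
Similarly x_C = 91/3 − (1/3)x_E.
Substituting the second reaction function into the first: x_E = 29 − (1/3)(91/3 − (1/3)x_E), which gives (8/9)x_E = 170/9 ⇒ x_E = 21.25.
Then x_C = 91/3 − (1/3)·21.25 = 23.25.
P_E = 255 − 3·21.25 − 2·23.25 = 144.75.
Profit = (144.75 − 81)·21.25 = 1354.6875.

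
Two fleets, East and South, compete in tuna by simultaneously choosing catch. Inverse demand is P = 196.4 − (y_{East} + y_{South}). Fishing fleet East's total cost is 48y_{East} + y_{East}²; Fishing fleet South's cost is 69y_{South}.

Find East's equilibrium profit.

1171.28

Fishing fleet East's profit: π = y_{East}(196.4 − (y_{East} + y_{South})) − 48y_{East} − y_{East}².
∂π/∂y_{East} = 148.4 − 4y_{East} − y_{South} = 0, so y_{East} = 37.1 − 0.25y_{South}.
For South: ∂π/∂y_{South} = 127.4 − 2y_{South} − y_{East} = 0 ⇒ y_{South} = 63.7 − 0.5y_{East}.
Plugging y_{South} into East's best response: y_{East} = 37.1 − 0.25(63.7 − 0.5y_{East}) ⇒ 0.875y_{East} = 21.175, so y_{East} = 24.2.
Then y_{South} = 63.7 − 0.5·24.2 = 51.6.
Price P = 196.4 − 75.8 = 120.6.
East's profit: (120.6 − 48)·24.2 − (24.2)² = 1171.28.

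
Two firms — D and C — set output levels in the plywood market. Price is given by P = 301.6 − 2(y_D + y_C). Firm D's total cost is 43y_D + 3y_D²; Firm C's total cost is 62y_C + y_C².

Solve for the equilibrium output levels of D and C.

19.15, 33.55

Firm D's profit: π = y_D(301.6 − 2(y_D + y_C)) − 43y_D − 3y_D².
∂π/∂y_D = 258.6 − 10y_D − 2y_C = 0, so y_D = 25.86 − 0.2y_C.
For C: ∂π/∂y_C = 239.6 − 6y_C − 2y_D = 0 ⇒ y_C = 599/15 − (1/3)y_D.
Solving the two reaction functions simultaneously: (1 − (−0.2)(−1/3))y_D = 25.86 − 0.2·(599/15), so (14/15)y_D = 2681/150 and y_D = 19.15.
Then y_C = 599/15 − (1/3)·19.15 = 33.55.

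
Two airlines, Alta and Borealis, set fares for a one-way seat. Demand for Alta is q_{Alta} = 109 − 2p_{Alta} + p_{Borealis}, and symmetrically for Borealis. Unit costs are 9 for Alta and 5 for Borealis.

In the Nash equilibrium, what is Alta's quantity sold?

Alta's profit: π = (p_{Alta} − 9)(109 − 2p_{Alta} + p_{Borealis}).
∂π/∂p_{Alta} = 127 − 4p_{Alta} + p_{Borealis} = 0 ⇒ p_{Alta} = 31.75 + 0.25p_{Borealis}.
Similarly p_{Borealis} = 29.75 + 0.25p_{Alta}.
Substituting the second reaction function into the first: p_{Alta} = 31.75 + 0.25(29.75 + 0.25p_{Alta}), which gives 0.9375p_{Alta} = 39.1875 ⇒ p_{Alta} = 41.8.
Then p_{Borealis} = 29.75 + 0.25·41.8 = 40.2.
q_{Alta} = 109 − 2·41.8 + 40.2 = 65.6.

65.6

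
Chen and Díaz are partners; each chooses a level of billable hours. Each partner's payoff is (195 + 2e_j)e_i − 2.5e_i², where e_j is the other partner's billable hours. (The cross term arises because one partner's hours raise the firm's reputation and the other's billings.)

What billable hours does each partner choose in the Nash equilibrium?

65

Chen's payoff is (195 + 2e_D)e_C − 2.5e_C².
∂π/∂e_C = 195 + 2e_D − 5e_C = 0, so e_C = 39 + 0.4e_D.
Setting e_C = e_D in the reaction function: e_C = 39 + 0.4e_C, so e_C = 39 / 0.6 = 65.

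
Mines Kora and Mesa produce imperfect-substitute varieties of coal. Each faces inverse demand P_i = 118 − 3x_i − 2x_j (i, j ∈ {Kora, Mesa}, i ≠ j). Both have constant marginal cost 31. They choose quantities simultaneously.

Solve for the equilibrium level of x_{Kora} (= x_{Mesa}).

Mine Kora's profit: π = x_{Kora}(118 − 3x_{Kora} − 2x_{Mesa}) − 31x_{Kora}.
∂π/∂x_{Kora} = 87 − 6x_{Kora} − 2x_{Mesa} = 0 ⇒ x_{Kora} = 14.5 − (1/3)x_{Mesa}.
Setting x_{Kora} = x_{Mesa} in the reaction function: x_{Kora} = 14.5 − (1/3)x_{Kora}, so x_{Kora} = 14.5 / (4/3) = 10.875.

10.875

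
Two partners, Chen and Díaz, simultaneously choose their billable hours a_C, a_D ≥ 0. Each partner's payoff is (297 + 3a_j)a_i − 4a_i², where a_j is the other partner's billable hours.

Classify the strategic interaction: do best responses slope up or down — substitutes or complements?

strategic complements

Chen's payoff is (297 + 3a_D)a_C − 4a_C².
∂π/∂a_C = 297 + 3a_D − 8a_C = 0, so a_C = 37.125 + 0.375a_D.
The best-response slope da_C/da_D = 0.375 > 0: the reaction function is upward-sloping, so the choices are strategic complements.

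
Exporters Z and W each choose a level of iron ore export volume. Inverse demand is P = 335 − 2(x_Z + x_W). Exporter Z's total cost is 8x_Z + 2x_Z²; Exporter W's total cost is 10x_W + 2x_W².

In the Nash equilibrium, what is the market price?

Exporter Z's profit: π = x_Z(335 − 2(x_Z + x_W)) − 8x_Z − 2x_Z².
∂π/∂x_Z = 327 − 8x_Z − 2x_W = 0, so x_Z = 40.875 − 0.25x_W.
By the same steps for W: x_W = 40.625 − 0.25x_Z.
Plugging x_W into Z's best response: x_Z = 40.875 − 0.25(40.625 − 0.25x_Z) ⇒ 0.9375x_Z = 983/32, so x_Z = 983/30.
Then x_W = 40.625 − 0.25·(983/30) = 973/30.
Equilibrium price: P = 335 − 2·65.2 = 204.6.

204.6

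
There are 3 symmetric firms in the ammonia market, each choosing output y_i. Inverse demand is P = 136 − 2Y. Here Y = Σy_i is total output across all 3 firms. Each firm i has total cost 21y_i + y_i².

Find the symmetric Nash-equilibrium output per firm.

11.5

A representative firm's profit is π_i = y_i(136 − 2Y) − 21y_i − y_i², with Y = y_i + Σ_{j≠i} y_j.
First-order condition: 115 − 6y_i − 2Σ_{j≠i} y_j = 0.
Imposing symmetry (y_j = y for all j) turns Σ_{j≠i} y_j into 2y, so 115 = 10y and y = 11.5.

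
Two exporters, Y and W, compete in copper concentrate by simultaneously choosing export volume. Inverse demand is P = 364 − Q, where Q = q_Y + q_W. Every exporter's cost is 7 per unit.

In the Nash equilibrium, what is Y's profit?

14161

Exporter Y's profit: π = q_Y(364 − (q_Y + q_W)) − 7q_Y.
∂π/∂q_Y = 357 − 2q_Y − q_W = 0, so q_Y = 178.5 − 0.5q_W.
By symmetry q_W = q_Y; substituting into the reaction function, 1.5q_Y = 178.5 and q_Y = 119.
Price P = 364 − 238 = 126.
Y's profit: (126 − 7)·119 = 14161.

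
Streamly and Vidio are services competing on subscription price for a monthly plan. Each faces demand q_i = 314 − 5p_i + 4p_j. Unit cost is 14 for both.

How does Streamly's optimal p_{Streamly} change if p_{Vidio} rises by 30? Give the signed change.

Streamly's profit: π = (p_{Streamly} − 14)(314 − 5p_{Streamly} + 4p_{Vidio}).
∂π/∂p_{Streamly} = 384 − 10p_{Streamly} + 4p_{Vidio} = 0 ⇒ p_{Streamly} = 38.4 + 0.4p_{Vidio}.
The reaction-function slope is 0.4, so a 30-unit rise in p_{Vidio} moves p_{Streamly} by 0.4 × 30 = 12. Streamly's best response rises — the actions are strategic complements.

12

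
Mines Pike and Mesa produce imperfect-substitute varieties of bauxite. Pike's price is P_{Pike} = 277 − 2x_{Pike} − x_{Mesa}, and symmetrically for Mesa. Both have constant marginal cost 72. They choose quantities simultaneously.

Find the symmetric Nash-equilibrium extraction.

Mine Pike's profit: π = x_{Pike}(277 − 2x_{Pike} − x_{Mesa}) − 72x_{Pike}.
∂π/∂x_{Pike} = 205 − 4x_{Pike} − x_{Mesa} = 0 ⇒ x_{Pike} = 51.25 − 0.25x_{Mesa}.
The game is symmetric, so in equilibrium x_{Mesa} = x_{Pike}: the reaction function gives 1.25x_{Pike} = 51.25, hence x_{Pike} = 41.

41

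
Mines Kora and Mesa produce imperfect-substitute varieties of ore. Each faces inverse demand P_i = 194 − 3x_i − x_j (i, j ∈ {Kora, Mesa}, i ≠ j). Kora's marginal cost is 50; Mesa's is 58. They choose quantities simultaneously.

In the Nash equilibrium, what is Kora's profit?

Mine Kora's profit: π = x_{Kora}(194 − 3x_{Kora} − x_{Mesa}) − 50x_{Kora}.
∂π/∂x_{Kora} = 144 − 6x_{Kora} − x_{Mesa} = 0 ⇒ x_{Kora} = 24 − (1/6)x_{Mesa}.
Similarly x_{Mesa} = 68/3 − (1/6)x_{Kora}.
Substituting the second reaction function into the first: x_{Kora} = 24 − (1/6)(68/3 − (1/6)x_{Kora}), which gives (35/36)x_{Kora} = 182/9 ⇒ x_{Kora} = 20.8.
Then x_{Mesa} = 68/3 − (1/6)·20.8 = 19.2.
P_{Kora} = 194 − 3·20.8 − 19.2 = 112.4.
Profit = (112.4 − 50)·20.8 = 1297.92.

1297.92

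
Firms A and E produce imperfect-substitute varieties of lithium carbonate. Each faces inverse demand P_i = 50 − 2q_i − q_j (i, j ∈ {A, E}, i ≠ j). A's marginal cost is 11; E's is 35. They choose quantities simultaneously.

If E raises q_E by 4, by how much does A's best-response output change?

Firm A's profit: π = q_A(50 − 2q_A − q_E) − 11q_A.
∂π/∂q_A = 39 − 4q_A − q_E = 0 ⇒ q_A = 9.75 − 0.25q_E.
The reaction-function slope is −0.25, so a 4-unit rise in q_E moves q_A by −0.25 × 4 = −1. A's best response falls — the actions are strategic substitutes.

-1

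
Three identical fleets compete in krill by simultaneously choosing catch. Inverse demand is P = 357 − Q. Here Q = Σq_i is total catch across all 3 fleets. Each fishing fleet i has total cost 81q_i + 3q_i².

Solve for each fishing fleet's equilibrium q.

A representative fishing fleet's profit is π_i = q_i(357 − Q) − 81q_i − 3q_i², with Q = q_i + Σ_{j≠i} q_j.
First-order condition: 276 − 8q_i − Σ_{j≠i} q_j = 0.
Imposing symmetry (q_j = q for all j) turns Σ_{j≠i} q_j into 2q, so 276 = 10q and q = 27.6.

27.6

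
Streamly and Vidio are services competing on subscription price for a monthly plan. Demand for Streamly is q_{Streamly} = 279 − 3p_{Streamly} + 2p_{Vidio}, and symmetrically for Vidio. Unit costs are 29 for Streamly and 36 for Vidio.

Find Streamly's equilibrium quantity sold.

191.4375

Streamly's profit: π = (p_{Streamly} − 29)(279 − 3p_{Streamly} + 2p_{Vidio}).
∂π/∂p_{Streamly} = 366 − 6p_{Streamly} + 2p_{Vidio} = 0 ⇒ p_{Streamly} = 61 + (1/3)p_{Vidio}.
Similarly p_{Vidio} = 64.5 + (1/3)p_{Streamly}.
Solving the two reaction functions simultaneously: (1 − (1/3)(1/3))p_{Streamly} = 61 + (1/3)·64.5, so (8/9)p_{Streamly} = 82.5 and p_{Streamly} = 92.8125.
Then p_{Vidio} = 64.5 + (1/3)·92.8125 = 95.4375.
q_{Streamly} = 279 − 3·92.8125 + 2·95.4375 = 191.4375.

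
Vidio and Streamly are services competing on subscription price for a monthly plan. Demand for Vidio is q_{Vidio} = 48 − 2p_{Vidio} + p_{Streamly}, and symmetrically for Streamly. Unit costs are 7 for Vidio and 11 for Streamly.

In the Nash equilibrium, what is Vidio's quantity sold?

Vidio's profit: π = (p_{Vidio} − 7)(48 − 2p_{Vidio} + p_{Streamly}).
∂π/∂p_{Vidio} = 62 − 4p_{Vidio} + p_{Streamly} = 0 ⇒ p_{Vidio} = 15.5 + 0.25p_{Streamly}.
Similarly p_{Streamly} = 17.5 + 0.25p_{Vidio}.
Solving the two reaction functions simultaneously: (1 − (0.25)(0.25))p_{Vidio} = 15.5 + 0.25·17.5, so 0.9375p_{Vidio} = 19.875 and p_{Vidio} = 21.2.
Then p_{Streamly} = 17.5 + 0.25·21.2 = 22.8.
q_{Vidio} = 48 − 2·21.2 + 22.8 = 28.4.

28.4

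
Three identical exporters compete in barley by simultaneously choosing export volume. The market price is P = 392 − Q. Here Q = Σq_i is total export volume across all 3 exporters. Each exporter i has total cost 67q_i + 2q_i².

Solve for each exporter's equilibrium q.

A representative exporter's profit is π_i = q_i(392 − Q) − 67q_i − 2q_i², with Q = q_i + Σ_{j≠i} q_j.
First-order condition: 325 − 6q_i − Σ_{j≠i} q_j = 0.
In a symmetric equilibrium every exporter chooses the same q, so Σ_{j≠i} q_j = 2q. The condition becomes 325 − 8q = 0, giving q = 325/8 = 40.625.

40.625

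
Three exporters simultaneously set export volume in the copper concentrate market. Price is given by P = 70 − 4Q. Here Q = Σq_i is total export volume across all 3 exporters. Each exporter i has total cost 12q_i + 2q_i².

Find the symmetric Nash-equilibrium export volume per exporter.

A representative exporter's profit is π_i = q_i(70 − 4Q) − 12q_i − 2q_i², with Q = q_i + Σ_{j≠i} q_j.
First-order condition: 58 − 12q_i − 4Σ_{j≠i} q_j = 0.
Imposing symmetry (q_j = q for all j) turns Σ_{j≠i} q_j into 2q, so 58 = 20q and q = 2.9.

2.9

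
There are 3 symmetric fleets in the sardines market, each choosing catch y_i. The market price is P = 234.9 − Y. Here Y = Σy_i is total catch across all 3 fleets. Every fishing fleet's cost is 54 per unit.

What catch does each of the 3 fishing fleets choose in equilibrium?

A representative fishing fleet's profit is π_i = y_i(234.9 − Y) − 54y_i, with Y = y_i + Σ_{j≠i} y_j.
First-order condition: 180.9 − 2y_i − Σ_{j≠i} y_j = 0.
Imposing symmetry (y_j = y for all j) turns Σ_{j≠i} y_j into 2y, so 180.9 = 4y and y = 45.225.

45.225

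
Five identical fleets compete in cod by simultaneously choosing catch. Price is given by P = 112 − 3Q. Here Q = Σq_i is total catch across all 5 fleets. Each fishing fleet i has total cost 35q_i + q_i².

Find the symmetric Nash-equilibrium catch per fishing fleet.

3.85

A representative fishing fleet's profit is π_i = q_i(112 − 3Q) − 35q_i − q_i², with Q = q_i + Σ_{j≠i} q_j.
First-order condition: 77 − 8q_i − 3Σ_{j≠i} q_j = 0.
Imposing symmetry (q_j = q for all j) turns Σ_{j≠i} q_j into 4q, so 77 = 20q and q = 3.85.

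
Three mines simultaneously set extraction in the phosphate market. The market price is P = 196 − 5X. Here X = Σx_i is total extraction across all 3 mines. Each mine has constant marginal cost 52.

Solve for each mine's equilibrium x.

A representative mine's profit is π_i = x_i(196 − 5X) − 52x_i, with X = x_i + Σ_{j≠i} x_j.
First-order condition: 144 − 10x_i − 5Σ_{j≠i} x_j = 0.
In a symmetric equilibrium every mine chooses the same x, so Σ_{j≠i} x_j = 2x. The condition becomes 144 − 20x = 0, giving x = 144/20 = 7.2.

7.2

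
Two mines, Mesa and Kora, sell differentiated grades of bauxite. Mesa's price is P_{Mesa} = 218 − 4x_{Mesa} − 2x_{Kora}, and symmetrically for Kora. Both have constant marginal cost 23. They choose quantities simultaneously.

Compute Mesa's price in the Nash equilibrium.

Mine Mesa's profit: π = x_{Mesa}(218 − 4x_{Mesa} − 2x_{Kora}) − 23x_{Mesa}.
∂π/∂x_{Mesa} = 195 − 8x_{Mesa} − 2x_{Kora} = 0 ⇒ x_{Mesa} = 24.375 − 0.25x_{Kora}.
Setting x_{Mesa} = x_{Kora} in the reaction function: x_{Mesa} = 24.375 − 0.25x_{Mesa}, so x_{Mesa} = 24.375 / 1.25 = 19.5.
P_{Mesa} = 218 − 4·19.5 − 2·19.5 = 101.

101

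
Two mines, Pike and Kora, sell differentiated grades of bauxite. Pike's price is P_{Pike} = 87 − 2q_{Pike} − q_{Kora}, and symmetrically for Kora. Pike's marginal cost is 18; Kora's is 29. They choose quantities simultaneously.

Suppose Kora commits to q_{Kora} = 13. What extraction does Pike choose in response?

Mine Pike's profit: π = q_{Pike}(87 − 2q_{Pike} − q_{Kora}) − 18q_{Pike}.
∂π/∂q_{Pike} = 69 − 4q_{Pike} − q_{Kora} = 0 ⇒ q_{Pike} = 17.25 − 0.25q_{Kora}.
At q_{Kora} = 13: q_{Pike} = 17.25 − 0.25·13 = 14.

14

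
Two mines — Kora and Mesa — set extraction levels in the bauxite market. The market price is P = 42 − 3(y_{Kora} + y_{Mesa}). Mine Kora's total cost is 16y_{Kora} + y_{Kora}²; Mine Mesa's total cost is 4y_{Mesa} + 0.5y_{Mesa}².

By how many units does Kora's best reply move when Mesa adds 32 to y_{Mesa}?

Mine Kora's profit: π = y_{Kora}(42 − 3(y_{Kora} + y_{Mesa})) − 16y_{Kora} − y_{Kora}².
∂π/∂y_{Kora} = 26 − 8y_{Kora} − 3y_{Mesa} = 0, so y_{Kora} = 3.25 − 0.375y_{Mesa}.
The reaction-function slope is −0.375, so a 32-unit rise in y_{Mesa} moves y_{Kora} by −0.375 × 32 = −12. Kora's best response falls — the actions are strategic substitutes.

-12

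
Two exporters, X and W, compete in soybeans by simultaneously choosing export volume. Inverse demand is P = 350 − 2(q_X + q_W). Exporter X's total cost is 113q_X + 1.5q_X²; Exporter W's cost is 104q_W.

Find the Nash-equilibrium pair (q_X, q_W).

Exporter X's profit: π = q_X(350 − 2(q_X + q_W)) − 113q_X − 1.5q_X².
∂π/∂q_X = 237 − 7q_X − 2q_W = 0, so q_X = 237/7 − (2/7)q_W.
For W: ∂π/∂q_W = 246 − 4q_W − 2q_X = 0 ⇒ q_W = 61.5 − 0.5q_X.
Substituting the second reaction function into the first: q_X = 237/7 − (2/7)(61.5 − 0.5q_X), which gives (6/7)q_X = 114/7 ⇒ q_X = 19.
Then q_W = 61.5 − 0.5·19 = 52.

19, 52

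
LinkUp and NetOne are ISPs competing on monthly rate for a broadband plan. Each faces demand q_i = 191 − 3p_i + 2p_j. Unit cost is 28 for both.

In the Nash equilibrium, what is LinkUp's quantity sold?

122.25

LinkUp's profit: π = (p_{LinkUp} − 28)(191 − 3p_{LinkUp} + 2p_{NetOne}).
∂π/∂p_{LinkUp} = 275 − 6p_{LinkUp} + 2p_{NetOne} = 0 ⇒ p_{LinkUp} = 275/6 + (1/3)p_{NetOne}.
The game is symmetric, so in equilibrium p_{NetOne} = p_{LinkUp}: the reaction function gives (2/3)p_{LinkUp} = 275/6, hence p_{LinkUp} = 68.75.
q_{LinkUp} = 191 − 3·68.75 + 2·68.75 = 122.25.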